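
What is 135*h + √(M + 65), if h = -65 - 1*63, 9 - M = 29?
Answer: -17280 + 3*√5 ≈ -17273.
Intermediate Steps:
M = -20 (M = 9 - 1*29 = 9 - 29 = -20)
h = -128 (h = -65 - 63 = -128)
135*h + √(M + 65) = 135*(-128) + √(-20 + 65) = -17280 + √45 = -17280 + 3*√5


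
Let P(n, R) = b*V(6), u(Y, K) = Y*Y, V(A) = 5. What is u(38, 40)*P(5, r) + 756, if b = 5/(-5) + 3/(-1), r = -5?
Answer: -28124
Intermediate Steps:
u(Y, K) = Y²
b = -4 (b = 5*(-⅕) + 3*(-1) = -1 - 3 = -4)
P(n, R) = -20 (P(n, R) = -4*5 = -20)
u(38, 40)*P(5, r) + 756 = 38²*(-20) + 756 = 1444*(-20) + 756 = -28880 + 756 = -28124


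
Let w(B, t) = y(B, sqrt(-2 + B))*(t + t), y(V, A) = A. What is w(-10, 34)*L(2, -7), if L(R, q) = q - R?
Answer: -1224*I*sqrt(3) ≈ -2120.0*I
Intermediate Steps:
w(B, t) = 2*t*sqrt(-2 + B) (w(B, t) = sqrt(-2 + B)*(t + t) = sqrt(-2 + B)*(2*t) = 2*t*sqrt(-2 + B))
w(-10, 34)*L(2, -7) = (2*34*sqrt(-2 - 10))*(-7 - 1*2) = (2*34*sqrt(-12))*(-7 - 2) = (2*34*(2*I*sqrt(3)))*(-9) = (136*I*sqrt(3))*(-9) = -1224*I*sqrt(3)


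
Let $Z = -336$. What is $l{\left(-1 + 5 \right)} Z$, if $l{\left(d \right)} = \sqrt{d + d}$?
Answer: $- 672 \sqrt{2} \approx -950.35$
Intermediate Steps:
$l{\left(d \right)} = \sqrt{2} \sqrt{d}$ ($l{\left(d \right)} = \sqrt{2 d} = \sqrt{2} \sqrt{d}$)
$l{\left(-1 + 5 \right)} Z = \sqrt{2} \sqrt{-1 + 5} \left(-336\right) = \sqrt{2} \sqrt{4} \left(-336\right) = \sqrt{2} \cdot 2 \left(-336\right) = 2 \sqrt{2} \left(-336\right) = - 672 \sqrt{2}$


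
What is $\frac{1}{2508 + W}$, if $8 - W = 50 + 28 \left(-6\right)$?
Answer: $\frac{1}{2634} \approx 0.00037965$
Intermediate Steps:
$W = 126$ ($W = 8 - \left(50 + 28 \left(-6\right)\right) = 8 - \left(50 - 168\right) = 8 - -118 = 8 + 118 = 126$)
$\frac{1}{2508 + W} = \frac{1}{2508 + 126} = \frac{1}{2634}$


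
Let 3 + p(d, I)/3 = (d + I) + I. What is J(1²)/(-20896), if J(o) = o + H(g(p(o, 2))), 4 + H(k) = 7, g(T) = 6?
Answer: -1/5224 ≈ -0.00019142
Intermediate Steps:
p(d, I) = -9 + 3*d + 6*I (p(d, I) = -9 + 3*((d + I) + I) = -9 + 3*((I + d) + I) = -9 + 3*(d + 2*I) = -9 + (3*d + 6*I) = -9 + 3*d + 6*I)
H(k) = 3 (H(k) = -4 + 7 = 3)
J(o) = 3 + o (J(o) = o + 3 = 3 + o)
J(1²)/(-20896) = (3 + 1²)/(-20896) = (3 + 1)*(-1/20896) = 4*(-1/20896) = -1/5224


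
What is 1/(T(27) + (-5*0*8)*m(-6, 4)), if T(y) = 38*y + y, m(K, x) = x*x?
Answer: 1/1053 ≈ 0.00094967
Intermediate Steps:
m(K, x) = x²
T(y) = 39*y
1/(T(27) + (-5*0*8)*m(-6, 4)) = 1/(39*27 + (-5*0*8)*4²) = 1/(1053 + (0*8)*16) = 1/(1053 + 0*16) = 1/(1053 + 0) = 1/1053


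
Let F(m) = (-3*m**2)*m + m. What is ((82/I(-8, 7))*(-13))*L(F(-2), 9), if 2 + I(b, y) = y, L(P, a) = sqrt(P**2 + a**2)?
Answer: -1066*sqrt(565)/5 ≈ -5067.7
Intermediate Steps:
F(m) = m - 3*m**3 (F(m) = -3*m**3 + m = m - 3*m**3)
I(b, y) = -2 + y
((82/I(-8, 7))*(-13))*L(F(-2), 9) = ((82/(-2 + 7))*(-13))*sqrt((-2 - 3*(-2)**3)**2 + 9**2) = ((82/5)*(-13))*sqrt((-2 - 3*(-8))**2 + 81) = ((82*(1/5))*(-13))*sqrt((-2 + 24)**2 + 81) = ((82/5)*(-13))*sqrt(22**2 + 81) = -1066*sqrt(484 + 81)/5 = -1066*sqrt(565)/5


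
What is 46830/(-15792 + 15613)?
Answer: -46830/179 ≈ -261.62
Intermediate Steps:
46830/(-15792 + 15613) = 46830/(-179) = 46830*(-1/179) = -46830/179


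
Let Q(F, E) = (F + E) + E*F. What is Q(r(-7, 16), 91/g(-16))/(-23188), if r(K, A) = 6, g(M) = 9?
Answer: -691/208692 ≈ -0.0033111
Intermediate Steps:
Q(F, E) = E + F + E*F (Q(F, E) = (E + F) + E*F = E + F + E*F)
Q(r(-7, 16), 91/g(-16))/(-23188) = (91/9 + 6 + (91/9)*6)/(-23188) = (91*(⅑) + 6 + (91*(⅑))*6)*(-1/23188) = (91/9 + 6 + (91/9)*6)*(-1/23188) = (91/9 + 6 + 182/3)*(-1/23188) = (691/9)*(-1/23188) = -691/208692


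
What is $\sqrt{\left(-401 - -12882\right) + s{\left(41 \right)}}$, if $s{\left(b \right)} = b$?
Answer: $\sqrt{12522} \approx 111.9$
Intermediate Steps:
$\sqrt{\left(-401 - -12882\right) + s{\left(41 \right)}} = \sqrt{\left(-401 - -12882\right) + 41} = \sqrt{\left(-401 + 12882\right) + 41} = \sqrt{12481 + 41} = \sqrt{12522}$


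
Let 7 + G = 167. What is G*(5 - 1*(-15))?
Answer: 3200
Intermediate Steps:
G = 160 (G = -7 + 167 = 160)
G*(5 - 1*(-15)) = 160*(5 - 1*(-15)) = 160*(5 + 15) = 160*20 = 3200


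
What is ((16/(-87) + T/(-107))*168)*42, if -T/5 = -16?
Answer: -20396544/3103 ≈ -6573.2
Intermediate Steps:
T = 80 (T = -5*(-16) = 80)
((16/(-87) + T/(-107))*168)*42 = ((16/(-87) + 80/(-107))*168)*42 = ((16*(-1/87) + 80*(-1/107))*168)*42 = ((-16/87 - 80/107)*168)*42 = -8672/9309*168*42 = -485632/3103*42 = -20396544/3103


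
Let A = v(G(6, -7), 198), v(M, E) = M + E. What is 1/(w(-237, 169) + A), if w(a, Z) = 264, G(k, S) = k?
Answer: 1/468 ≈ 0.0021368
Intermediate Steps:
v(M, E) = E + M
A = 204 (A = 198 + 6 = 204)
1/(w(-237, 169) + A) = 1/(264 + 204) = 1/468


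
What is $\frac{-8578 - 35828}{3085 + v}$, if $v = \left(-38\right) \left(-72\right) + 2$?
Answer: $- \frac{4934}{647} \approx -7.626$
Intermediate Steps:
$v = 2738$ ($v = 2736 + 2 = 2738$)
$\frac{-8578 - 35828}{3085 + v} = \frac{-8578 - 35828}{3085 + 2738} = - \frac{44406}{5823} = \left(-44406\right) \frac{1}{5823} = - \frac{4934}{647}$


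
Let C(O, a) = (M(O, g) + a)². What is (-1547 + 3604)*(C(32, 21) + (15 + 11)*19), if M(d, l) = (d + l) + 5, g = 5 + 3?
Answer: 9976450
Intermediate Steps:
g = 8
M(d, l) = 5 + d + l
C(O, a) = (13 + O + a)² (C(O, a) = ((5 + O + 8) + a)² = ((13 + O) + a)² = (13 + O + a)²)
(-1547 + 3604)*(C(32, 21) + (15 + 11)*19) = (-1547 + 3604)*((13 + 32 + 21)² + (15 + 11)*19) = 2057*(66² + 26*19) = 2057*(4356 + 494) = 2057*4850 = 9976450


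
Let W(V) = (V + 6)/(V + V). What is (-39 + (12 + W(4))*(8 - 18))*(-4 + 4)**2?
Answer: 0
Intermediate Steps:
W(V) = (6 + V)/(2*V) (W(V) = (6 + V)/((2*V)) = (6 + V)*(1/(2*V)) = (6 + V)/(2*V))
(-39 + (12 + W(4))*(8 - 18))*(-4 + 4)**2 = (-39 + (12 + (1/2)*(6 + 4)/4)*(8 - 18))*(-4 + 4)**2 = (-39 + (12 + (1/2)*(1/4)*10)*(-10))*0**2 = (-39 + (12 + 5/4)*(-10))*0 = (-39 + (53/4)*(-10))*0 = (-39 - 265/2)*0 = -343/2*0 = 0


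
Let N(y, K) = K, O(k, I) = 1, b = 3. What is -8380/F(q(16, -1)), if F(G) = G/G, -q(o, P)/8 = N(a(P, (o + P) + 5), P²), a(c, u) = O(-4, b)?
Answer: -8380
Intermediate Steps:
a(c, u) = 1
q(o, P) = -8*P²
F(G) = 1
-8380/F(q(16, -1)) = -8380/1 = -8380*1 = -8380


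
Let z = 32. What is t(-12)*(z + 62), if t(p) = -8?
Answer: -752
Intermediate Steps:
t(-12)*(z + 62) = -8*(32 + 62) = -8*94 = -752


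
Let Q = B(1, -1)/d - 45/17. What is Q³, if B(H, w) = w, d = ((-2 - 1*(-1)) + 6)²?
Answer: -1489355288/76765625 ≈ -19.401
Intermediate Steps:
d = 25 (d = ((-2 + 1) + 6)² = (-1 + 6)² = 5² = 25)
Q = -1142/425 (Q = -1/25 - 45/17 = -1142/425 ≈ -2.6871)
Q³ = (-1142/425)³ = -1489355288/76765625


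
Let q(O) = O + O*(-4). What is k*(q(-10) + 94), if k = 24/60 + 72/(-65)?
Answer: -5704/65 ≈ -87.754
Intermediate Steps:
q(O) = -3*O (q(O) = O - 4*O = -3*O)
k = -46/65 (k = 24*(1/60) + 72*(-1/65) = ⅖ - 72/65 = -46/65 ≈ -0.70769)
k*(q(-10) + 94) = -46*(-3*(-10) + 94)/65 = -46*(30 + 94)/65 = -46/65*124 = -5704/65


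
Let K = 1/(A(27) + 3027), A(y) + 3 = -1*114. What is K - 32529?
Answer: -94659389/2910 ≈ -32529.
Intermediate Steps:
A(y) = -117 (A(y) = -3 - 1*114 = -3 - 114 = -117)
K = 1/2910 (K = 1/(-117 + 3027) = 1/2910 ≈ 0.00034364)
K - 32529 = 1/2910 - 32529 = -94659389/2910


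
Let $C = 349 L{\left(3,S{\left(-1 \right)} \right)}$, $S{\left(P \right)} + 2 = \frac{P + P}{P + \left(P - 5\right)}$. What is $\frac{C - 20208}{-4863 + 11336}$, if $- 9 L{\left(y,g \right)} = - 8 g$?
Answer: $- \frac{435536}{135933} \approx -3.204$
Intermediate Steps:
$S{\left(P \right)} = -2 + \frac{2 P}{-5 + 2 P}$ ($S{\left(P \right)} = -2 + \frac{P + P}{P + \left(P - 5\right)} = -2 + \frac{2 P}{P + \left(-5 + P\right)} = -2 + \frac{2 P}{-5 + 2 P}$)
$L{\left(y,g \right)} = \frac{8 g}{9}$ ($L{\left(y,g \right)} = - \frac{\left(-8\right) g}{9} = \frac{8 g}{9}$)
$C = - \frac{11168}{21}$ ($C = 349 \frac{8 \frac{2 \left(5 - -1\right)}{-5 + 2 \left(-1\right)}}{9} = 349 \frac{8 \frac{2 \left(5 + 1\right)}{-5 - 2}}{9} = 349 \frac{8 \cdot 2 \frac{1}{-7} \cdot 6}{9} = 349 \frac{8 \cdot 2 \left(- \frac{1}{7}\right) 6}{9} = 349 \cdot \frac{8}{9} \left(- \frac{12}{7}\right) = 349 \left(- \frac{32}{21}\right) = - \frac{11168}{21} \approx -531.81$)
$\frac{C - 20208}{-4863 + 11336} = \frac{- \frac{11168}{21} - 20208}{-4863 + 11336} = - \frac{435536}{21 \cdot 6473} = \left(- \frac{435536}{21}\right) \frac{1}{6473} = - \frac{435536}{135933}$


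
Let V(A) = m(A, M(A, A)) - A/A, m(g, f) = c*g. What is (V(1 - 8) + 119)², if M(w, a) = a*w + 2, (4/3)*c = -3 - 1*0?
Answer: 286225/16 ≈ 17889.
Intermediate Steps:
c = -9/4 (c = 3*(-3 - 1*0)/4 = 3*(-3 + 0)/4 = (¾)*(-3) = -9/4 ≈ -2.2500)
M(w, a) = 2 + a*w
m(g, f) = -9*g/4
V(A) = -1 - 9*A/4 (V(A) = -9*A/4 - A/A = -9*A/4 - 1*1 = -9*A/4 - 1 = -1 - 9*A/4)
(V(1 - 8) + 119)² = ((-1 - 9*(1 - 8)/4) + 119)² = ((-1 - 9/4*(-7)) + 119)² = ((-1 + 63/4) + 119)² = (59/4 + 119)² = (535/4)² = 286225/16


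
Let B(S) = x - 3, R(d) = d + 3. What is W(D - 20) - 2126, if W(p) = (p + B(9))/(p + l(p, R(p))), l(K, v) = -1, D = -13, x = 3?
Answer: -72251/34 ≈ -2125.0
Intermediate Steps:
R(d) = 3 + d
B(S) = 0 (B(S) = 3 - 3 = 0)
W(p) = p/(-1 + p) (W(p) = (p + 0)/(p - 1) = p/(-1 + p))
W(D - 20) - 2126 = (-13 - 20)/(-1 + (-13 - 20)) - 2126 = -33/(-1 - 33) - 2126 = -33/(-34) - 2126 = -33*(-1/34) - 2126 = 33/34 - 2126 = -72251/34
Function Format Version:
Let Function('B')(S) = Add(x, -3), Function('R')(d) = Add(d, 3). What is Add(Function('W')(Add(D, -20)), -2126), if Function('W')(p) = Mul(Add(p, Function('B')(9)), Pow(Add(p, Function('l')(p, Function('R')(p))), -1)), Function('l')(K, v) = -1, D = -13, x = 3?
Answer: Rational(-72251, 34) ≈ -2125.0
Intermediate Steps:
Function('R')(d) = Add(3, d)
Function('B')(S) = 0 (Function('B')(S) = Add(3, -3) = 0)
Function('W')(p) = Mul(p, Pow(Add(-1, p), -1)) (Function('W')(p) = Mul(Add(p, 0), Pow(Add(p, -1), -1)) = Mul(p, Pow(Add(-1, p), -1)))
Add(Function('W')(Add(D, -20)), -2126) = Add(Mul(Add(-13, -20), Pow(Add(-1, Add(-13, -20)), -1)), -2126) = Add(Mul(-33, Pow(Add(-1, -33), -1)), -2126) = Add(Mul(-33, Pow(-34, -1)), -2126) = Add(Mul(-33, Rational(-1, 34)), -2126) = Add(Rational(33, 34), -2126) = Rational(-72251, 34)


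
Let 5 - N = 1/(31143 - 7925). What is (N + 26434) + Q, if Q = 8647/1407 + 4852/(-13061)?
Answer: 11283275605895981/426673169286 ≈ 26445.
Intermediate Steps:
Q = 106111703/18376827 (Q = 8647*(1/1407) + 4852*(-1/13061) = 8647/1407 - 4852/13061 = 106111703/18376827 ≈ 5.7742)
N = 116089/23218 (N = 5 - 1/(31143 - 7925) = 5 - 1/23218 = 116089/23218 ≈ 5.0000)
(N + 26434) + Q = (116089/23218 + 26434) + 106111703/18376827 = 613860701/23218 + 106111703/18376827 = 11283275605895981/426673169286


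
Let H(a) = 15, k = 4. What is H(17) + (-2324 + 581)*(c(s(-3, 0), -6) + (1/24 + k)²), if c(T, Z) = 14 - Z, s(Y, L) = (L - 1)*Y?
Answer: -12156869/192 ≈ -63317.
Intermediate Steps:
s(Y, L) = Y*(-1 + L) (s(Y, L) = (-1 + L)*Y = Y*(-1 + L))
H(17) + (-2324 + 581)*(c(s(-3, 0), -6) + (1/24 + k)²) = 15 + (-2324 + 581)*((14 - 1*(-6)) + (1/24 + 4)²) = 15 - 1743*((14 + 6) + (1/24 + 4)²) = 15 - 1743*(20 + (97/24)²) = 15 - 1743*(20 + 9409/576) = 15 - 1743*20929/576 = 15 - 12159749/192 = -12156869/192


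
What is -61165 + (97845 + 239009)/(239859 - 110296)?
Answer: -1132054863/18509 ≈ -61162.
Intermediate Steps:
-61165 + (97845 + 239009)/(239859 - 110296) = -61165 + 336854/129563 = -61165 + 336854*(1/129563) = -61165 + 48122/18509 = -1132054863/18509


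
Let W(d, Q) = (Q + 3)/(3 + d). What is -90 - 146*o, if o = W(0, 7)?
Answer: -1730/3 ≈ -576.67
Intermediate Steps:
W(d, Q) = (3 + Q)/(3 + d)
o = 10/3 (o = (3 + 7)/(3 + 0) = 10/3 ≈ 3.3333)
-90 - 146*o = -90 - 146*10/3 = -90 - 1460/3 = -1730/3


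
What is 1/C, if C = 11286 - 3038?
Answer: 1/8248 ≈ 0.00012124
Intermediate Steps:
C = 8248
1/C = 1/8248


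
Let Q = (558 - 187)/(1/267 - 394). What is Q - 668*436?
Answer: -30638514913/105197 ≈ -2.9125e+5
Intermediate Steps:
Q = -99057/105197 (Q = 371/(1/267 - 394) = 371/(-105197/267) = 371*(-267/105197) = -99057/105197 ≈ -0.94163)
Q - 668*436 = -99057/105197 - 668*436 = -99057/105197 - 291248 = -30638514913/105197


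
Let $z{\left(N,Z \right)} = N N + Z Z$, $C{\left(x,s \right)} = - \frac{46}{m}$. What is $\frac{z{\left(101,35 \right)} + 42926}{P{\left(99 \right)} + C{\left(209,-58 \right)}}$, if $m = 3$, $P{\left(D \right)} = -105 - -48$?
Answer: $- \frac{163056}{217} \approx -751.41$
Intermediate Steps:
$P{\left(D \right)} = -57$ ($P{\left(D \right)} = -105 + 48 = -57$)
$C{\left(x,s \right)} = - \frac{46}{3}$
$z{\left(N,Z \right)} = N^{2} + Z^{2}$
$\frac{z{\left(101,35 \right)} + 42926}{P{\left(99 \right)} + C{\left(209,-58 \right)}} = \frac{\left(101^{2} + 35^{2}\right) + 42926}{-57 - \frac{46}{3}} = \frac{\left(10201 + 1225\right) + 42926}{- \frac{217}{3}} = \left(11426 + 42926\right) \left(- \frac{3}{217}\right) = 54352 \left(- \frac{3}{217}\right) = - \frac{163056}{217}$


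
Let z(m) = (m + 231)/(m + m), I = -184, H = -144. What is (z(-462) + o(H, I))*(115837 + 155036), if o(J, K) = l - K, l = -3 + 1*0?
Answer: 196382925/4 ≈ 4.9096e+7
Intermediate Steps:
l = -3 (l = -3 + 0 = -3)
o(J, K) = -3 - K
z(m) = (231 + m)/(2*m) (z(m) = (231 + m)/((2*m)) = (231 + m)*(1/(2*m)) = (231 + m)/(2*m))
(z(-462) + o(H, I))*(115837 + 155036) = ((1/2)*(231 - 462)/(-462) + (-3 - 1*(-184)))*(115837 + 155036) = ((1/2)*(-1/462)*(-231) + (-3 + 184))*270873 = (1/4 + 181)*270873 = (725/4)*270873 = 196382925/4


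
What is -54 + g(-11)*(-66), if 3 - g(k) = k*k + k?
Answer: 7008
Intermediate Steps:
g(k) = 3 - k - k² (g(k) = 3 - (k*k + k) = 3 - (k² + k) = 3 - (k + k²) = 3 + (-k - k²) = 3 - k - k²)
-54 + g(-11)*(-66) = -54 + (3 - 1*(-11) - 1*(-11)²)*(-66) = -54 + (3 + 11 - 1*121)*(-66) = -54 + (3 + 11 - 121)*(-66) = -54 - 107*(-66) = -54 + 7062 = 7008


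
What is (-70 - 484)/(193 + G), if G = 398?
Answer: -554/591 ≈ -0.93739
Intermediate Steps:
(-70 - 484)/(193 + G) = (-70 - 484)/(193 + 398) = -554/591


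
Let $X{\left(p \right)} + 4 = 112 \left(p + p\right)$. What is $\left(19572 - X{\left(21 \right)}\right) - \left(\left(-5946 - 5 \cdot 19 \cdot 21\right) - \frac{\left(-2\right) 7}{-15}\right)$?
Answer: $\frac{342209}{15} \approx 22814.0$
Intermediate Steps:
$X{\left(p \right)} = -4 + 224 p$ ($X{\left(p \right)} = -4 + 112 \left(p + p\right) = -4 + 112 \cdot 2 p = -4 + 224 p$)
$\left(19572 - X{\left(21 \right)}\right) - \left(\left(-5946 - 5 \cdot 19 \cdot 21\right) - \frac{\left(-2\right) 7}{-15}\right) = \left(19572 - \left(-4 + 224 \cdot 21\right)\right) - \left(\left(-5946 - 5 \cdot 19 \cdot 21\right) - \frac{\left(-2\right) 7}{-15}\right) = \left(19572 - \left(-4 + 4704\right)\right) - \left(\left(-5946 - 95 \cdot 21\right) - \left(-14\right) \left(- \frac{1}{15}\right)\right) = \left(19572 - 4700\right) - \left(\left(-5946 - 1995\right) - \frac{14}{15}\right) = 14872 - \left(-7941 - \frac{14}{15}\right) = 14872 - - \frac{119129}{15} = 14872 + \frac{119129}{15} = \frac{342209}{15}$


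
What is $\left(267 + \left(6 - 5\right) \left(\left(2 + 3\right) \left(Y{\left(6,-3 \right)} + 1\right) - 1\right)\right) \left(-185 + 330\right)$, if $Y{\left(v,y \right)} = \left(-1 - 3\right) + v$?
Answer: $40745$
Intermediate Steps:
$Y{\left(v,y \right)} = -4 + v$
$\left(267 + \left(6 - 5\right) \left(\left(2 + 3\right) \left(Y{\left(6,-3 \right)} + 1\right) - 1\right)\right) \left(-185 + 330\right) = \left(267 + \left(6 - 5\right) \left(\left(2 + 3\right) \left(\left(-4 + 6\right) + 1\right) - 1\right)\right) \left(-185 + 330\right) = \left(267 + 1 \left(5 \left(2 + 1\right) - 1\right)\right) 145 = \left(267 + 1 \left(5 \cdot 3 - 1\right)\right) 145 = \left(267 + 1 \left(15 - 1\right)\right) 145 = \left(267 + 1 \cdot 14\right) 145 = \left(267 + 14\right) 145 = 281 \cdot 145 = 40745$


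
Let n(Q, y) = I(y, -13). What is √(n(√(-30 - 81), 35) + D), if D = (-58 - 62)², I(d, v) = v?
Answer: √14387 ≈ 119.95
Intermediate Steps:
n(Q, y) = -13
D = 14400 (D = (-120)² = 14400)
√(n(√(-30 - 81), 35) + D) = √(-13 + 14400) = √14387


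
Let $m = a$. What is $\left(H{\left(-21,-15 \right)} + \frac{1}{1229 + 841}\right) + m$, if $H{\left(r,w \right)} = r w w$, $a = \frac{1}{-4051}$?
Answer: $- \frac{39621816269}{8385570} \approx -4725.0$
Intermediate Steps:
$a = - \frac{1}{4051} \approx -0.00024685$
$H{\left(r,w \right)} = r w^{2}$
$m = - \frac{1}{4051} \approx -0.00024685$
$\left(H{\left(-21,-15 \right)} + \frac{1}{1229 + 841}\right) + m = \left(- 21 \left(-15\right)^{2} + \frac{1}{1229 + 841}\right) - \frac{1}{4051} = \left(\left(-21\right) 225 + \frac{1}{2070}\right) - \frac{1}{4051} = \left(-4725 + \frac{1}{2070}\right) - \frac{1}{4051} = - \frac{9780749}{2070} - \frac{1}{4051} = - \frac{39621816269}{8385570}$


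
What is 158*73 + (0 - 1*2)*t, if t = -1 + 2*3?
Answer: 11524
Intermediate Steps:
t = 5 (t = -1 + 6 = 5)
158*73 + (0 - 1*2)*t = 158*73 + (0 - 1*2)*5 = 11534 + (0 - 2)*5 = 11534 - 2*5 = 11534 - 10 = 11524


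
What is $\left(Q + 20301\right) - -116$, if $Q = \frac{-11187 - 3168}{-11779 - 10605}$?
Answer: $\frac{457028483}{22384} \approx 20418.0$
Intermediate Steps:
$Q = \frac{14355}{22384}$ ($Q = - \frac{14355}{-22384} = \left(-14355\right) \left(- \frac{1}{22384}\right) = \frac{14355}{22384} \approx 0.64131$)
$\left(Q + 20301\right) - -116 = \left(\frac{14355}{22384} + 20301\right) - -116 = \frac{454431939}{22384} + 116 = \frac{457028483}{22384}$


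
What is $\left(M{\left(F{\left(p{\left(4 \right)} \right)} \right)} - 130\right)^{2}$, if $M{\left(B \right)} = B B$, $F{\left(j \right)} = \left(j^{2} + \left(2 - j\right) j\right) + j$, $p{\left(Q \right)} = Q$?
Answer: $196$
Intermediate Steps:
$F{\left(j \right)} = j + j^{2} + j \left(2 - j\right)$ ($F{\left(j \right)} = \left(j^{2} + j \left(2 - j\right)\right) + j = j + j^{2} + j \left(2 - j\right)$)
$M{\left(B \right)} = B^{2}$
$\left(M{\left(F{\left(p{\left(4 \right)} \right)} \right)} - 130\right)^{2} = \left(\left(3 \cdot 4\right)^{2} - 130\right)^{2} = \left(12^{2} - 130\right)^{2} = \left(144 - 130\right)^{2} = 14^{2} = 196$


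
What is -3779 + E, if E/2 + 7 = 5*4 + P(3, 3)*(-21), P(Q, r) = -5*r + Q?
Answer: -3249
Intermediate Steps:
P(Q, r) = Q - 5*r
E = 530 (E = -14 + 2*(5*4 + (3 - 5*3)*(-21)) = -14 + 2*(20 + (3 - 15)*(-21)) = -14 + 2*(20 - 12*(-21)) = -14 + 2*(20 + 252) = -14 + 2*272 = -14 + 544 = 530)
-3779 + E = -3779 + 530 = -3249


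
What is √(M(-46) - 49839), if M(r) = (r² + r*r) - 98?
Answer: I*√45705 ≈ 213.79*I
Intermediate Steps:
M(r) = -98 + 2*r² (M(r) = (r² + r²) - 98 = 2*r² - 98 = -98 + 2*r²)
√(M(-46) - 49839) = √((-98 + 2*(-46)²) - 49839) = √((-98 + 2*2116) - 49839) = √((-98 + 4232) - 49839) = √(4134 - 49839) = √(-45705) = I*√45705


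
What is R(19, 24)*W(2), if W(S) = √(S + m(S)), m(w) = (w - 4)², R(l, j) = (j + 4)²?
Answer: 784*√6 ≈ 1920.4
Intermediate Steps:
R(l, j) = (4 + j)²
m(w) = (-4 + w)²
W(S) = √(S + (-4 + S)²)
R(19, 24)*W(2) = (4 + 24)²*√(2 + (-4 + 2)²) = 28²*√(2 + (-2)²) = 784*√(2 + 4) = 784*√6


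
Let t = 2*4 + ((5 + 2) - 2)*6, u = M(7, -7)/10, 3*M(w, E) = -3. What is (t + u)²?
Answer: 143641/100 ≈ 1436.4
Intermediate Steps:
M(w, E) = -1 (M(w, E) = (⅓)*(-3) = -1)
u = -⅒ (u = -1/10 = -1*⅒ = -⅒ ≈ -0.10000)
t = 38 (t = 8 + (7 - 2)*6 = 8 + 5*6 = 8 + 30 = 38)
(t + u)² = (38 - ⅒)² = (379/10)² = 143641/100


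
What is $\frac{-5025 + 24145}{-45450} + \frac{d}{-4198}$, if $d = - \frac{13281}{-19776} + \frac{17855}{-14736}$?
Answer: $- \frac{16238767346149}{38612853383040} \approx -0.42055$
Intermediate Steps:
$d = - \frac{3278993}{6071232}$ ($d = \left(-13281\right) \left(- \frac{1}{19776}\right) + 17855 \left(- \frac{1}{14736}\right) = \frac{4427}{6592} - \frac{17855}{14736} = - \frac{3278993}{6071232} \approx -0.54009$)
$\frac{-5025 + 24145}{-45450} + \frac{d}{-4198} = \frac{-5025 + 24145}{-45450} - \frac{3278993}{6071232 \left(-4198\right)} = 19120 \left(- \frac{1}{45450}\right) - - \frac{3278993}{25487031936} = - \frac{1912}{4545} + \frac{3278993}{25487031936} = - \frac{16238767346149}{38612853383040}$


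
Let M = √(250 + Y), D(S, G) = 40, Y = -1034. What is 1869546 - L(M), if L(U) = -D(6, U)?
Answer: 1869586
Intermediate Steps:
M = 28*I (M = √(250 - 1034) = √(-784) = 28*I ≈ 28.0*I)
L(U) = -40 (L(U) = -1*40 = -40)
1869546 - L(M) = 1869546 - 1*(-40) = 1869546 + 40 = 1869586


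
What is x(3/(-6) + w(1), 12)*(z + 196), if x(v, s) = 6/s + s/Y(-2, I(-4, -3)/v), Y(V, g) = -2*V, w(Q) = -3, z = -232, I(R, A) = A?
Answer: -126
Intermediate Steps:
x(v, s) = 6/s + s/4 (x(v, s) = 6/s + s/((-2*(-2))) = 6/s + s/4)
x(3/(-6) + w(1), 12)*(z + 196) = (6/12 + (¼)*12)*(-232 + 196) = (6*(1/12) + 3)*(-36) = (½ + 3)*(-36) = (7/2)*(-36) = -126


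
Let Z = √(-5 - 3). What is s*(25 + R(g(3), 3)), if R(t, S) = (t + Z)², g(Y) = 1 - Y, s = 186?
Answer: 3906 - 1488*I*√2 ≈ 3906.0 - 2104.4*I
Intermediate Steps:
Z = 2*I*√2 (Z = √(-8) = 2*I*√2 ≈ 2.8284*I)
R(t, S) = (t + 2*I*√2)²
s*(25 + R(g(3), 3)) = 186*(25 + ((1 - 1*3) + 2*I*√2)²) = 186*(25 + ((1 - 3) + 2*I*√2)²) = 186*(25 + (-2 + 2*I*√2)²) = 4650 + 186*(-2 + 2*I*√2)²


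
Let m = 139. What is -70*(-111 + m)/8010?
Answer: -196/801 ≈ -0.24469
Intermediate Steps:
-70*(-111 + m)/8010 = -70*(-111 + 139)/8010 = -70*28*(1/8010) = -1960*1/8010 = -196/801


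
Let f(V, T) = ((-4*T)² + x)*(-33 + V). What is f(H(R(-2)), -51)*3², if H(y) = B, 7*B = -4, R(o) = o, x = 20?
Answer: -12580020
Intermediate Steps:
B = -4/7 (B = (⅐)*(-4) = -4/7 ≈ -0.57143)
H(y) = -4/7
f(V, T) = (-33 + V)*(20 + 16*T²) (f(V, T) = ((-4*T)² + 20)*(-33 + V) = (16*T² + 20)*(-33 + V) = (20 + 16*T²)*(-33 + V) = (-33 + V)*(20 + 16*T²))
f(H(R(-2)), -51)*3² = (-660 - 528*(-51)² + 20*(-4/7) + 16*(-4/7)*(-51)²)*3² = (-660 - 528*2601 - 80/7 + 16*(-4/7)*2601)*9 = (-660 - 1373328 - 80/7 - 166464/7)*9 = -1397780*9 = -12580020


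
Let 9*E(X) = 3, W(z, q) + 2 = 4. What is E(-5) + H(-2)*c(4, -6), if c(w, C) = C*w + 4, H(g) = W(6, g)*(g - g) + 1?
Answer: -59/3 ≈ -19.667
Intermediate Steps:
W(z, q) = 2 (W(z, q) = -2 + 4 = 2)
H(g) = 1 (H(g) = 2*(g - g) + 1 = 2*0 + 1 = 0 + 1 = 1)
E(X) = ⅓ (E(X) = (⅑)*3 = ⅓)
c(w, C) = 4 + C*w
E(-5) + H(-2)*c(4, -6) = ⅓ + 1*(4 - 6*4) = ⅓ + 1*(4 - 24) = ⅓ + 1*(-20) = ⅓ - 20 = -59/3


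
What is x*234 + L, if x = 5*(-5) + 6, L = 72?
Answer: -4374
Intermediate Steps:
x = -19 (x = -25 + 6 = -19)
x*234 + L = -19*234 + 72 = -4446 + 72 = -4374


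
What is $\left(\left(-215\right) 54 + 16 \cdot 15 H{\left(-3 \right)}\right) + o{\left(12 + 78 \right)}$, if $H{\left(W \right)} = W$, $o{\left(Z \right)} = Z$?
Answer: $-12240$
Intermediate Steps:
$\left(\left(-215\right) 54 + 16 \cdot 15 H{\left(-3 \right)}\right) + o{\left(12 + 78 \right)} = \left(\left(-215\right) 54 + 16 \cdot 15 \left(-3\right)\right) + \left(12 + 78\right) = \left(-11610 + 240 \left(-3\right)\right) + 90 = \left(-11610 - 720\right) + 90 = -12330 + 90 = -12240$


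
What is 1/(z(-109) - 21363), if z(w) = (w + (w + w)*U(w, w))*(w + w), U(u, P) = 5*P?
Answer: -1/25898181 ≈ -3.8613e-8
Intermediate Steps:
z(w) = 2*w*(w + 10*w²) (z(w) = (w + (w + w)*(5*w))*(w + w) = (w + (2*w)*(5*w))*(2*w) = (w + 10*w²)*(2*w) = 2*w*(w + 10*w²))
1/(z(-109) - 21363) = 1/((-109)²*(2 + 20*(-109)) - 21363) = 1/(11881*(2 - 2180) - 21363) = 1/(11881*(-2178) - 21363) = 1/(-25876818 - 21363) = 1/(-25898181) = -1/25898181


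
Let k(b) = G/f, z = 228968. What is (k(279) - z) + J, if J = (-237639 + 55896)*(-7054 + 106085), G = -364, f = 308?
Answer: -197982620024/11 ≈ -1.7998e+10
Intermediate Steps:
J = -17998191033 (J = -181743*99031 = -17998191033)
k(b) = -13/11 (k(b) = -364/308 = -364*1/308 = -13/11)
(k(279) - z) + J = (-13/11 - 1*228968) - 17998191033 = (-13/11 - 228968) - 17998191033 = -2518661/11 - 17998191033 = -197982620024/11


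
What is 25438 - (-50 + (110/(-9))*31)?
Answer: 232802/9 ≈ 25867.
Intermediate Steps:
25438 - (-50 + (110/(-9))*31) = 25438 - (-50 + (110*(-⅑))*31) = 25438 - (-50 - 110/9*31) = 25438 - (-50 - 3410/9) = 25438 - 1*(-3860/9) = 25438 + 3860/9 = 232802/9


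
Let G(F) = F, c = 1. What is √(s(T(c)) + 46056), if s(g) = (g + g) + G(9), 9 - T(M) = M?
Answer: √46081 ≈ 214.66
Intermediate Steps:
T(M) = 9 - M
s(g) = 9 + 2*g (s(g) = (g + g) + 9 = 2*g + 9 = 9 + 2*g)
√(s(T(c)) + 46056) = √((9 + 2*(9 - 1*1)) + 46056) = √((9 + 2*(9 - 1)) + 46056) = √((9 + 2*8) + 46056) = √((9 + 16) + 46056) = √(25 + 46056) = √46081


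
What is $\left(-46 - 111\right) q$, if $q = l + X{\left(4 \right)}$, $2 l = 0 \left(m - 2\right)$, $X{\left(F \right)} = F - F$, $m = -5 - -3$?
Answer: $0$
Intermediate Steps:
$m = -2$ ($m = -5 + 3 = -2$)
$X{\left(F \right)} = 0$
$l = 0$ ($l = \frac{0 \left(-2 - 2\right)}{2} = \frac{0 \left(-4\right)}{2} = \frac{1}{2} \cdot 0 = 0$)
$q = 0$ ($q = 0 + 0 = 0$)
$\left(-46 - 111\right) q = \left(-46 - 111\right) 0 = \left(-157\right) 0 = 0$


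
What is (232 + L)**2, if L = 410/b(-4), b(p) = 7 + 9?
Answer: 4247721/64 ≈ 66371.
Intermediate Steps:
b(p) = 16
L = 205/8 (L = 410/16 = 410*(1/16) = 205/8 ≈ 25.625)
(232 + L)**2 = (232 + 205/8)**2 = (2061/8)**2 = 4247721/64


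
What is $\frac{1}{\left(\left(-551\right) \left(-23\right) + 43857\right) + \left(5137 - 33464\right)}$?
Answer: $\frac{1}{28203} \approx 3.5457 \cdot 10^{-5}$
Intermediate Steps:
$\frac{1}{\left(\left(-551\right) \left(-23\right) + 43857\right) + \left(5137 - 33464\right)} = \frac{1}{\left(12673 + 43857\right) + \left(5137 - 33464\right)} = \frac{1}{56530 - 28327} = \frac{1}{28203}$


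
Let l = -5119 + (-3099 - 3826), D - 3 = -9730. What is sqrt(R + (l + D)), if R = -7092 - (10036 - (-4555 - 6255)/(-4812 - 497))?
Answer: I*sqrt(1096329635129)/5309 ≈ 197.22*I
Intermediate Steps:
D = -9727 (D = 3 - 9730 = -9727)
R = -90921742/5309 (R = -7092 - (10036 - (-10810)/(-5309)) = -7092 - (10036 - (-10810)*(-1)/5309) = -7092 - (10036 - 1*10810/5309) = -7092 - (10036 - 10810/5309) = -7092 - 1*53270314/5309 = -7092 - 53270314/5309 = -90921742/5309 ≈ -17126.)
l = -12044 (l = -5119 - 6925 = -12044)
sqrt(R + (l + D)) = sqrt(-90921742/5309 + (-12044 - 9727)) = sqrt(-90921742/5309 - 21771) = sqrt(-206503981/5309) = I*sqrt(1096329635129)/5309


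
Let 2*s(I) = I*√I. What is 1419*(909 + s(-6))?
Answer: 1289871 - 4257*I*√6 ≈ 1.2899e+6 - 10427.0*I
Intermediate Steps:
s(I) = I^(3/2)/2 (s(I) = (I*√I)/2 = I^(3/2)/2)
1419*(909 + s(-6)) = 1419*(909 + (-6)^(3/2)/2) = 1419*(909 + (-6*I*√6)/2) = 1419*(909 - 3*I*√6) = 1289871 - 4257*I*√6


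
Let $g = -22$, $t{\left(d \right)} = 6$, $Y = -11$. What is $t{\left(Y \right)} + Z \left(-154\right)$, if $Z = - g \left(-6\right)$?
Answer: $20334$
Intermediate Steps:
$Z = -132$ ($Z = - \left(-22\right) \left(-6\right) = \left(-1\right) 132 = -132$)
$t{\left(Y \right)} + Z \left(-154\right) = 6 - -20328 = 6 + 20328 = 20334$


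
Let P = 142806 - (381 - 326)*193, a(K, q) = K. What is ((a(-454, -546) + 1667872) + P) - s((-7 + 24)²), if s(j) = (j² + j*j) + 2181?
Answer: 1630386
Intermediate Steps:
P = 132191 (P = 142806 - 55*193 = 142806 - 1*10615 = 142806 - 10615 = 132191)
s(j) = 2181 + 2*j² (s(j) = (j² + j²) + 2181 = 2*j² + 2181 = 2181 + 2*j²)
((a(-454, -546) + 1667872) + P) - s((-7 + 24)²) = ((-454 + 1667872) + 132191) - (2181 + 2*((-7 + 24)²)²) = (1667418 + 132191) - (2181 + 2*(17²)²) = 1799609 - (2181 + 2*289²) = 1799609 - (2181 + 2*83521) = 1799609 - (2181 + 167042) = 1799609 - 1*169223 = 1799609 - 169223 = 1630386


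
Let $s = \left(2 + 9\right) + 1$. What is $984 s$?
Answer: $11808$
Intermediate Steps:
$s = 12$ ($s = 11 + 1 = 12$)
$984 s = 984 \cdot 12 = 11808$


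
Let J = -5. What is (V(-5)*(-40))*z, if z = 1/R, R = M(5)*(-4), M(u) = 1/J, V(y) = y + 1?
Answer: 200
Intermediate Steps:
V(y) = 1 + y
M(u) = -⅕ (M(u) = 1/(-5) = -⅕)
R = ⅘ (R = -⅕*(-4) = ⅘ ≈ 0.80000)
z = 5/4 (z = 1/(⅘) = 5/4 ≈ 1.2500)
(V(-5)*(-40))*z = ((1 - 5)*(-40))*(5/4) = -4*(-40)*(5/4) = 160*(5/4) = 200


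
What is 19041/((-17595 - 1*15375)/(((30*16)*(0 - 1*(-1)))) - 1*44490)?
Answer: -304656/712939 ≈ -0.42732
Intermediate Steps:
19041/((-17595 - 1*15375)/(((30*16)*(0 - 1*(-1)))) - 1*44490) = 19041/((-17595 - 15375)/((480*(0 + 1))) - 44490) = 19041/(-32970/(480*1) - 44490) = 19041/(-32970/480 - 44490) = 19041/(-32970*1/480 - 44490) = 19041/(-1099/16 - 44490) = 19041/(-712939/16) = 19041*(-16/712939) = -304656/712939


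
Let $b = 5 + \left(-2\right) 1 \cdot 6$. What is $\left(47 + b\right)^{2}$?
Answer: $1600$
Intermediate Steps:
$b = -7$ ($b = 5 - 12 = -7$)
$\left(47 + b\right)^{2} = \left(47 - 7\right)^{2} = 40^{2} = 1600$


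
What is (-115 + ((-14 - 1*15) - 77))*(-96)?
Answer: 21216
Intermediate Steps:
(-115 + ((-14 - 1*15) - 77))*(-96) = (-115 + ((-14 - 15) - 77))*(-96) = (-115 + (-29 - 77))*(-96) = (-115 - 106)*(-96) = -221*(-96) = 21216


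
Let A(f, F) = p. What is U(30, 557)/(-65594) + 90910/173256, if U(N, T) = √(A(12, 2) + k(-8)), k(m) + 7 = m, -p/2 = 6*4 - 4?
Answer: 45455/86628 - I*√55/65594 ≈ 0.52471 - 0.00011306*I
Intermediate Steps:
p = -40 (p = -2*(6*4 - 4) = -2*(24 - 4) = -2*20 = -40)
k(m) = -7 + m
A(f, F) = -40
U(N, T) = I*√55 (U(N, T) = √(-40 + (-7 - 8)) = √(-40 - 15) = √(-55) = I*√55)
U(30, 557)/(-65594) + 90910/173256 = (I*√55)/(-65594) + 90910/173256 = (I*√55)*(-1/65594) + 90910*(1/173256) = -I*√55/65594 + 45455/86628 = 45455/86628 - I*√55/65594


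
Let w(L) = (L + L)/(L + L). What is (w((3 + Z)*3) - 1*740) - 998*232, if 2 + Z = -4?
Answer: -232275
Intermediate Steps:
Z = -6 (Z = -2 - 4 = -6)
w(L) = 1 (w(L) = (2*L)/((2*L)) = (2*L)*(1/(2*L)) = 1)
(w((3 + Z)*3) - 1*740) - 998*232 = (1 - 1*740) - 998*232 = (1 - 740) - 231536 = -739 - 231536 = -232275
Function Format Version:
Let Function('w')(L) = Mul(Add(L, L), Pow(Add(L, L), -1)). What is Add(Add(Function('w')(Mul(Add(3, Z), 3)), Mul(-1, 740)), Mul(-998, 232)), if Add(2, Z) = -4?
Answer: -232275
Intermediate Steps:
Z = -6 (Z = Add(-2, -4) = -6)
Function('w')(L) = 1 (Function('w')(L) = Mul(Mul(2, L), Pow(Mul(2, L), -1)) = Mul(Mul(2, L), Mul(Rational(1, 2), Pow(L, -1))) = 1)
Add(Add(Function('w')(Mul(Add(3, Z), 3)), Mul(-1, 740)), Mul(-998, 232)) = Add(Add(1, Mul(-1, 740)), Mul(-998, 232)) = Add(Add(1, -740), -231536) = Add(-739, -231536) = -232275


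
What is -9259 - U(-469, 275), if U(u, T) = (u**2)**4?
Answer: -2340899353646201602700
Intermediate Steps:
U(u, T) = u**8
-9259 - U(-469, 275) = -9259 - 1*(-469)**8 = -9259 - 1*2340899353646201593441 = -9259 - 2340899353646201593441 = -2340899353646201602700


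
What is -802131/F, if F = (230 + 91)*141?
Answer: -267377/15087 ≈ -17.722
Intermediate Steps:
F = 45261 (F = 321*141 = 45261)
-802131/F = -802131/45261 = -802131*1/45261 = -267377/15087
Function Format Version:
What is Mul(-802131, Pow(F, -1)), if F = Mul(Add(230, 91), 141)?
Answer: Rational(-267377, 15087) ≈ -17.722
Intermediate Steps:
F = 45261 (F = Mul(321, 141) = 45261)
Mul(-802131, Pow(F, -1)) = Mul(-802131, Pow(45261, -1)) = Mul(-802131, Rational(1, 45261)) = Rational(-267377, 15087)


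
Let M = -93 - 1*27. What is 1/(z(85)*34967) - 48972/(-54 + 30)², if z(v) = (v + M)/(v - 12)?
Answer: -68418013/804720 ≈ -85.021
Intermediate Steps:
M = -120 (M = -93 - 27 = -120)
z(v) = (-120 + v)/(-12 + v) (z(v) = (v - 120)/(v - 12) = (-120 + v)/(-12 + v))
1/(z(85)*34967) - 48972/(-54 + 30)² = 1/(((-120 + 85)/(-12 + 85))*34967) - 48972/(-54 + 30)² = (1/34967)/(-35/73) - 48972/((-24)²) = (1/34967)/((1/73)*(-35)) - 48972/576 = (1/34967)/(-35/73) - 48972*1/576 = -73/35*1/34967 - 4081/48 = -1/16765 - 4081/48 = -68418013/804720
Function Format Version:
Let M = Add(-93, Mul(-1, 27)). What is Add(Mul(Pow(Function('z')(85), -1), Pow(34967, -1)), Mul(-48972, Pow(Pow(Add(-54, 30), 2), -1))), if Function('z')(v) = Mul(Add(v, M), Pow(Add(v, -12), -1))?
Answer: Rational(-68418013, 804720) ≈ -85.021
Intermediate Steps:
M = -120 (M = Add(-93, -27) = -120)
Function('z')(v) = Mul(Pow(Add(-12, v), -1), Add(-120, v)) (Function('z')(v) = Mul(Add(v, -120), Pow(Add(v, -12), -1)) = Mul(Add(-120, v), Pow(Add(-12, v), -1)) = Mul(Pow(Add(-12, v), -1), Add(-120, v)))
Add(Mul(Pow(Function('z')(85), -1), Pow(34967, -1)), Mul(-48972, Pow(Pow(Add(-54, 30), 2), -1))) = Add(Mul(Pow(Mul(Pow(Add(-12, 85), -1), Add(-120, 85)), -1), Pow(34967, -1)), Mul(-48972, Pow(Pow(Add(-54, 30), 2), -1))) = Add(Mul(Pow(Mul(Pow(73, -1), -35), -1), Rational(1, 34967)), Mul(-48972, Pow(Pow(-24, 2), -1))) = Add(Mul(Pow(Mul(Rational(1, 73), -35), -1), Rational(1, 34967)), Mul(-48972, Pow(576, -1))) = Add(Mul(Pow(Rational(-35, 73), -1), Rational(1, 34967)), Mul(-48972, Rational(1, 576))) = Add(Mul(Rational(-73, 35), Rational(1, 34967)), Rational(-4081, 48)) = Add(Rational(-1, 16765), Rational(-4081, 48)) = Rational(-68418013, 804720)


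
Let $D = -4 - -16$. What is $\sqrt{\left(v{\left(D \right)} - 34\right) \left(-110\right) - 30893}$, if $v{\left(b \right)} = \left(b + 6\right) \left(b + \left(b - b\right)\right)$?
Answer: $3 i \sqrt{5657} \approx 225.64 i$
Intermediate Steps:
$D = 12$ ($D = -4 + 16 = 12$)
$v{\left(b \right)} = b \left(6 + b\right)$ ($v{\left(b \right)} = \left(6 + b\right) \left(b + 0\right) = \left(6 + b\right) b = b \left(6 + b\right)$)
$\sqrt{\left(v{\left(D \right)} - 34\right) \left(-110\right) - 30893} = \sqrt{\left(12 \left(6 + 12\right) - 34\right) \left(-110\right) - 30893} = \sqrt{\left(12 \cdot 18 - 34\right) \left(-110\right) - 30893} = \sqrt{\left(216 - 34\right) \left(-110\right) - 30893} = \sqrt{182 \left(-110\right) - 30893} = \sqrt{-20020 - 30893} = \sqrt{-50913} = 3 i \sqrt{5657}$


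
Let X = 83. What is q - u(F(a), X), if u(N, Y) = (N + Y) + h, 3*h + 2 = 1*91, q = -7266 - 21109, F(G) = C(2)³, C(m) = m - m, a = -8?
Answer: -85463/3 ≈ -28488.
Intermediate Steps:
C(m) = 0
F(G) = 0 (F(G) = 0³ = 0)
q = -28375
h = 89/3 (h = -⅔ + (1*91)/3 = -⅔ + (⅓)*91 = -⅔ + 91/3 = 89/3 ≈ 29.667)
u(N, Y) = 89/3 + N + Y (u(N, Y) = (N + Y) + 89/3 = 89/3 + N + Y)
q - u(F(a), X) = -28375 - (89/3 + 0 + 83) = -28375 - 1*338/3 = -28375 - 338/3 = -85463/3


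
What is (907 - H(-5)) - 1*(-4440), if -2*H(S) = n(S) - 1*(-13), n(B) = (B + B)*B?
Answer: 10757/2 ≈ 5378.5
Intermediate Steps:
n(B) = 2*B² (n(B) = (2*B)*B = 2*B²)
H(S) = -13/2 - S² (H(S) = -(2*S² - 1*(-13))/2 = -(2*S² + 13)/2 = -(13 + 2*S²)/2 = -13/2 - S²)
(907 - H(-5)) - 1*(-4440) = (907 - (-13/2 - 1*(-5)²)) - 1*(-4440) = (907 - (-13/2 - 1*25)) + 4440 = (907 - (-13/2 - 25)) + 4440 = (907 - 1*(-63/2)) + 4440 = (907 + 63/2) + 4440 = 1877/2 + 4440 = 10757/2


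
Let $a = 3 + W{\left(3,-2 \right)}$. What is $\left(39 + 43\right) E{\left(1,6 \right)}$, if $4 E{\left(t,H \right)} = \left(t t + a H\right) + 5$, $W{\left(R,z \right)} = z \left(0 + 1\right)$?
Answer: $246$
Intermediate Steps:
$W{\left(R,z \right)} = z$ ($W{\left(R,z \right)} = z 1 = z$)
$a = 1$ ($a = 3 - 2 = 1$)
$E{\left(t,H \right)} = \frac{5}{4} + \frac{H}{4} + \frac{t^{2}}{4}$ ($E{\left(t,H \right)} = \frac{\left(t t + 1 H\right) + 5}{4} = \frac{\left(t^{2} + H\right) + 5}{4} = \frac{\left(H + t^{2}\right) + 5}{4} = \frac{5 + H + t^{2}}{4} = \frac{5}{4} + \frac{H}{4} + \frac{t^{2}}{4}$)
$\left(39 + 43\right) E{\left(1,6 \right)} = \left(39 + 43\right) \left(\frac{5}{4} + \frac{1}{4} \cdot 6 + \frac{1^{2}}{4}\right) = 82 \left(\frac{5}{4} + \frac{3}{2} + \frac{1}{4} \cdot 1\right) = 82 \left(\frac{5}{4} + \frac{3}{2} + \frac{1}{4}\right) = 82 \cdot 3 = 246$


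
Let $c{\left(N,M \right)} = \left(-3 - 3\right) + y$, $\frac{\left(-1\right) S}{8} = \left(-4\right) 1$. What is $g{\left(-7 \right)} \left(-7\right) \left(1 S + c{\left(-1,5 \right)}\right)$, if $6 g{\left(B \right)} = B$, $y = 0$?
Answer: $\frac{637}{3} \approx 212.33$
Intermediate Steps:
$g{\left(B \right)} = \frac{B}{6}$
$S = 32$ ($S = - 8 \left(\left(-4\right) 1\right) = \left(-8\right) \left(-4\right) = 32$)
$c{\left(N,M \right)} = -6$ ($c{\left(N,M \right)} = \left(-3 - 3\right) + 0 = -6 + 0 = -6$)
$g{\left(-7 \right)} \left(-7\right) \left(1 S + c{\left(-1,5 \right)}\right) = \frac{1}{6} \left(-7\right) \left(-7\right) \left(1 \cdot 32 - 6\right) = \left(- \frac{7}{6}\right) \left(-7\right) \left(32 - 6\right) = \frac{49}{6} \cdot 26 = \frac{637}{3}$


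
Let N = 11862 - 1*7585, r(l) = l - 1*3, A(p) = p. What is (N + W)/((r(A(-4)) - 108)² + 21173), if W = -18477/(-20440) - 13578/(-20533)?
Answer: 1795690384601/14436652098960 ≈ 0.12438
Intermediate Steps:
r(l) = -3 + l (r(l) = l - 3 = -3 + l)
W = 656922561/419694520 (W = -18477*(-1/20440) - 13578*(-1/20533) = 18477/20440 + 13578/20533 = 656922561/419694520 ≈ 1.5652)
N = 4277 (N = 11862 - 7585 = 4277)
(N + W)/((r(A(-4)) - 108)² + 21173) = (4277 + 656922561/419694520)/(((-3 - 4) - 108)² + 21173) = 1795690384601/(419694520*((-7 - 108)² + 21173)) = 1795690384601/(419694520*((-115)² + 21173)) = 1795690384601/(419694520*(13225 + 21173)) = (1795690384601/419694520)/34398 = (1795690384601/419694520)*(1/34398) = 1795690384601/14436652098960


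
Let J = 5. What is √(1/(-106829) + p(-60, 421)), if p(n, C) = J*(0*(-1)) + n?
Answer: I*√684746221289/106829 ≈ 7.746*I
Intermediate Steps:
p(n, C) = n (p(n, C) = 5*(0*(-1)) + n = 5*0 + n = 0 + n = n)
√(1/(-106829) + p(-60, 421)) = √(1/(-106829) - 60) = √(-1/106829 - 60) = √(-6409741/106829) = I*√684746221289/106829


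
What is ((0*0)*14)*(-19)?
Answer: 0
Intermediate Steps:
((0*0)*14)*(-19) = (0*14)*(-19) = 0*(-19) = 0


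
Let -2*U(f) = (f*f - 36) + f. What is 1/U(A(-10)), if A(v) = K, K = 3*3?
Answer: -1/27 ≈ -0.037037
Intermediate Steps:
K = 9
A(v) = 9
U(f) = 18 - f/2 - f**2/2 (U(f) = -((f*f - 36) + f)/2 = -((f**2 - 36) + f)/2 = -((-36 + f**2) + f)/2 = -(-36 + f + f**2)/2 = 18 - f/2 - f**2/2)
1/U(A(-10)) = 1/(18 - 1/2*9 - 1/2*9**2) = 1/(18 - 9/2 - 1/2*81) = 1/(18 - 9/2 - 81/2) = 1/(-27) = -1/27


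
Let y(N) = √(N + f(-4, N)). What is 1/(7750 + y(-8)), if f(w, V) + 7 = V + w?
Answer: 7750/60062527 - 3*I*√3/60062527 ≈ 0.00012903 - 8.6512e-8*I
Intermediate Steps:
f(w, V) = -7 + V + w (f(w, V) = -7 + (V + w) = -7 + V + w)
y(N) = √(-11 + 2*N) (y(N) = √(N + (-7 + N - 4)) = √(N + (-11 + N)) = √(-11 + 2*N))
1/(7750 + y(-8)) = 1/(7750 + √(-11 + 2*(-8))) = 1/(7750 + √(-11 - 16)) = 1/(7750 + √(-27)) = 1/(7750 + 3*I*√3)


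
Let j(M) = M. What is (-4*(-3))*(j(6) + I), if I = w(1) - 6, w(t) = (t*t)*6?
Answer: 72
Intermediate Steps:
w(t) = 6*t² (w(t) = t²*6 = 6*t²)
I = 0 (I = 6*1² - 6 = 6*1 - 6 = 6 - 6 = 0)
(-4*(-3))*(j(6) + I) = (-4*(-3))*(6 + 0) = 12*6 = 72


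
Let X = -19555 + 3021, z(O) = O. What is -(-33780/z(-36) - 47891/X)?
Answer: -46686883/49602 ≈ -941.23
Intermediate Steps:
X = -16534
-(-33780/z(-36) - 47891/X) = -(-33780/(-36) - 47891/(-16534)) = -(-33780*(-1/36) - 47891*(-1/16534)) = -(2815/3 + 47891/16534) = -1*46686883/49602 = -46686883/49602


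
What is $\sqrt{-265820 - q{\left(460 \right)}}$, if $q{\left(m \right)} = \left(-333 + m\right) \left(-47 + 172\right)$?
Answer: $i \sqrt{281695} \approx 530.75 i$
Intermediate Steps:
$q{\left(m \right)} = -41625 + 125 m$ ($q{\left(m \right)} = \left(-333 + m\right) 125 = -41625 + 125 m$)
$\sqrt{-265820 - q{\left(460 \right)}} = \sqrt{-265820 - \left(-41625 + 125 \cdot 460\right)} = \sqrt{-265820 - \left(-41625 + 57500\right)} = \sqrt{-265820 - 15875} = \sqrt{-281695} = i \sqrt{281695}$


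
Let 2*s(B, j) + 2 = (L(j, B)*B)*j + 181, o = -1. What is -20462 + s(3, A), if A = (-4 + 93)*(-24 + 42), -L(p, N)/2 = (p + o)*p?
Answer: -24652917569/2 ≈ -1.2326e+10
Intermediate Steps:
L(p, N) = -2*p*(-1 + p) (L(p, N) = -2*(p - 1)*p = -2*(-1 + p)*p = -2*p*(-1 + p))
A = 1602 (A = 89*18 = 1602)
s(B, j) = 179/2 + B*j²*(1 - j) (s(B, j) = -1 + (((2*j*(1 - j))*B)*j + 181)/2 = -1 + ((2*B*j*(1 - j))*j + 181)/2 = -1 + (2*B*j²*(1 - j) + 181)/2 = -1 + (181 + 2*B*j²*(1 - j))/2 = -1 + (181/2 + B*j²*(1 - j)) = 179/2 + B*j²*(1 - j))
-20462 + s(3, A) = -20462 + (179/2 - 1*3*1602²*(-1 + 1602)) = -20462 + (179/2 - 1*3*2566404*1601) = -20462 + (179/2 - 12326438412) = -20462 - 24652876645/2 = -24652917569/2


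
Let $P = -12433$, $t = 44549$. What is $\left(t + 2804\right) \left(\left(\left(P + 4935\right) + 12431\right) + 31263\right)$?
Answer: $1713989188$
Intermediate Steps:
$\left(t + 2804\right) \left(\left(\left(P + 4935\right) + 12431\right) + 31263\right) = \left(44549 + 2804\right) \left(\left(\left(-12433 + 4935\right) + 12431\right) + 31263\right) = 47353 \left(\left(-7498 + 12431\right) + 31263\right) = 47353 \left(4933 + 31263\right) = 47353 \cdot 36196 = 1713989188$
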